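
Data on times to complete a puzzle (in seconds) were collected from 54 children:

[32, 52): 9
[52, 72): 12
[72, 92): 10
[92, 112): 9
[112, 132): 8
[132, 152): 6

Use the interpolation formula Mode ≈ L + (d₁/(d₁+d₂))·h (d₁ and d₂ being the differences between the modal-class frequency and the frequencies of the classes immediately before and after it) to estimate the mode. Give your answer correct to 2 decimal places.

Modal class: [52, 72) (highest frequency 12).
d₁ = 12 − 9 = 3, d₂ = 12 − 10 = 2
Mode ≈ 52 + (3/(3+2)) × 20 = 52 + 12.0000 = 64.0000

64.00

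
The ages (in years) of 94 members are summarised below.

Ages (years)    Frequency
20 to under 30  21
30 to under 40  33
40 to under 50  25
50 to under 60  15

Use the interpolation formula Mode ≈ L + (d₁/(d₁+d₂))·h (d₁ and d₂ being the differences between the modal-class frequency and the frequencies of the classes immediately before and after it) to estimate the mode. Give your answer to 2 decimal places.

36.00

Modal class: 30 to under 40 (highest frequency 33).
d₁ = 33 − 21 = 12, d₂ = 33 − 25 = 8
Mode ≈ 30 + (12/(12+8)) × 10 = 30 + 6.0000 = 36.0000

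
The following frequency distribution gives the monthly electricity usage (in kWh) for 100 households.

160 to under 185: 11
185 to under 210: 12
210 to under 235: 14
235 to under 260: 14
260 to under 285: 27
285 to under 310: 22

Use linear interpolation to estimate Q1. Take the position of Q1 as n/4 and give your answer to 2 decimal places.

213.57

Cumulative frequencies: 11, 23, 37, 51, 78, 100
n = 100; position = n/4 = 25.
This falls in the class 210 to under 235: L = 210, F = 23, f = 14, h = 25.
Lower quartile ≈ 210 + ((25 − 23) / 14) × 25 = 213.5714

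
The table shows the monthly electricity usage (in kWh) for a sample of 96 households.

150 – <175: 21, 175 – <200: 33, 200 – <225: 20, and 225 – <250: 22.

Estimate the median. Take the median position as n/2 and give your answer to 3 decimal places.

Cumulative frequencies: 21, 54, 74, 96
n = 96; position = n/2 = 48.
This falls in the class 175 – <200: L = 175, F = 21, f = 33, h = 25.
Median ≈ 175 + ((48 − 21) / 33) × 25 = 195.4545

195.455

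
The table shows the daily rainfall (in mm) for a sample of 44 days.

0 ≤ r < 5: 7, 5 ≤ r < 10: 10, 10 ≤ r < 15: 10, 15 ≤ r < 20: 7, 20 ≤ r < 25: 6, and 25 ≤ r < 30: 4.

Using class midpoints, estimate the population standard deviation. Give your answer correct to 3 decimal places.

Midpoints: 2.5, 7.5, 12.5, 17.5, 22.5, 27.5
n = 44, Σfm = 585, mean = 13.2955
Σfm² = 10375
Σf(m − x̄)² = Σfm² − (Σfm)²/n = 10375 − 585²/44 = 2597.1591
Population variance = 2597.1591 / 44 = 59.0263
Standard deviation = √59.0263 = 7.6829

7.683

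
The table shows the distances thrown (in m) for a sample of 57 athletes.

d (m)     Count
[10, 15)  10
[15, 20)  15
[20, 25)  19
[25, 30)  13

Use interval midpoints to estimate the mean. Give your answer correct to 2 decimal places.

20.57

Midpoints: 12.5, 17.5, 22.5, 27.5
Σfm = 10×12.5 + 15×17.5 + 19×22.5 + 13×27.5 = 1172.5
n = Σf = 57
Mean = 1172.5 / 57 = 20.5702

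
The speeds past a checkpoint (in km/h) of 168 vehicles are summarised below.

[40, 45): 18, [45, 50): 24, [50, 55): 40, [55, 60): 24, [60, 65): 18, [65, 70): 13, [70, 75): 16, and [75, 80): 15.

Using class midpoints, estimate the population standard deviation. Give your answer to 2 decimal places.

10.57

Midpoints: 42.5, 47.5, 52.5, 57.5, 62.5, 67.5, 72.5, 77.5
n = 168, Σfm = 9710, mean = 57.7976
Σfm² = 580000
Σf(m − x̄)² = Σfm² − (Σfm)²/n = 580000 − 9710²/168 = 18785.1190
Population variance = 18785.1190 / 168 = 111.8162
Standard deviation = √111.8162 = 10.5743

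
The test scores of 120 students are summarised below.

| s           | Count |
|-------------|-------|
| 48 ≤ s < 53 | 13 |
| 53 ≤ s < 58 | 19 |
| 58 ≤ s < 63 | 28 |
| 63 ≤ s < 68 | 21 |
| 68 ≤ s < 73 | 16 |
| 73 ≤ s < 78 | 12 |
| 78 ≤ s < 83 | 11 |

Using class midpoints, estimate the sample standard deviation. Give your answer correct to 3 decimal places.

Midpoints: 50.5, 55.5, 60.5, 65.5, 70.5, 75.5, 80.5
n = 120, Σfm = 7700, mean = 64.1667
Σfm² = 503470
Σf(m − x̄)² = Σfm² − (Σfm)²/n = 503470 − 7700²/120 = 9386.6667
Sample variance = 9386.6667 / 119 = 78.8796
Standard deviation = √78.8796 = 8.8814

8.881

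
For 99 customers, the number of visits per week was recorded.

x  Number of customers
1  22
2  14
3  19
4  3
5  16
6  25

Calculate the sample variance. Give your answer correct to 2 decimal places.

3.74

Values: 1, 2, 3, 4, 5, 6
n = 99, Σfx = 349, mean = 3.5253
Σfx² = 1597
Σf(x − x̄)² = Σfx² − (Σfx)²/n = 1597 − 349²/99 = 366.6869
Sample variance = 366.6869 / 98 = 3.7417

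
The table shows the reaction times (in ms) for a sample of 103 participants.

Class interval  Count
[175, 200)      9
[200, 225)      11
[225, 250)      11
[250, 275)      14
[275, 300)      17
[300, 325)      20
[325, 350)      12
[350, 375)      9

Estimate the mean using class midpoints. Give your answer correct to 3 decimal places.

Midpoints: 187.5, 212.5, 237.5, 262.5, 287.5, 312.5, 337.5, 362.5
Σfm = 9×187.5 + 11×212.5 + 11×237.5 + 14×262.5 + 17×287.5 + 20×312.5 + 12×337.5 + 9×362.5 = 28762.5
n = Σf = 103
Mean = 28762.5 / 103 = 279.2476

279.248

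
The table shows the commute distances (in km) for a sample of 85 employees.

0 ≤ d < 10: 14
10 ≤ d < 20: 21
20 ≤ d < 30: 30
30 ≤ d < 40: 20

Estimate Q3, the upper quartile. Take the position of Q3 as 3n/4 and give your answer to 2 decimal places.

29.58

Cumulative frequencies: 14, 35, 65, 85
n = 85; position = 3n/4 = 63.75.
This falls in the class 20 ≤ d < 30: L = 20, F = 35, f = 30, h = 10.
Upper quartile ≈ 20 + ((63.75 − 35) / 30) × 10 = 29.5833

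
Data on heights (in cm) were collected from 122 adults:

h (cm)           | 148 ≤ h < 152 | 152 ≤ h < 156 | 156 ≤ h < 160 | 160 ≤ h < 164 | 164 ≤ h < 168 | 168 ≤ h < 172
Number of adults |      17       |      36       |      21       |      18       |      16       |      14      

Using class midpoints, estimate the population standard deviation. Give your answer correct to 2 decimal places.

6.36

Midpoints: 150, 154, 158, 162, 166, 170
n = 122, Σfm = 19364, mean = 158.7213
Σfm² = 3078408
Σf(m − x̄)² = Σfm² − (Σfm)²/n = 3078408 − 19364²/122 = 4928.5246
Population variance = 4928.5246 / 122 = 40.3977
Standard deviation = √40.3977 = 6.3559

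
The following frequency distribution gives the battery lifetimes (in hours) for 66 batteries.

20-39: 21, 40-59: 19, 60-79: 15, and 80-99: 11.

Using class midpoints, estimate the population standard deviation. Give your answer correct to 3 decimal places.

Midpoints: 29.5, 49.5, 69.5, 89.5
n = 66, Σfm = 3587, mean = 54.3485
Σfm² = 225396.5
Σf(m − x̄)² = Σfm² − (Σfm)²/n = 225396.5 − 3587²/66 = 30448.4848
Population variance = 30448.4848 / 66 = 461.3407
Standard deviation = √461.3407 = 21.4788

21.479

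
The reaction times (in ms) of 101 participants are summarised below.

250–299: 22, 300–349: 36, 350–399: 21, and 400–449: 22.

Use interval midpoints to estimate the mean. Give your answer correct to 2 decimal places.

345.79

Midpoints: 274.5, 324.5, 374.5, 424.5
Σfm = 22×274.5 + 36×324.5 + 21×374.5 + 22×424.5 = 34924.5
n = Σf = 101
Mean = 34924.5 / 101 = 345.7871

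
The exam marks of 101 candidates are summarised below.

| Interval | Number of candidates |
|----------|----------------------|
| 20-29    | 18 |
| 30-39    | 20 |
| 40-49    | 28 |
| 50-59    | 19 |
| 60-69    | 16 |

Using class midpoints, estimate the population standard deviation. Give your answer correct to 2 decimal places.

Midpoints: 24.5, 34.5, 44.5, 54.5, 64.5
n = 101, Σfm = 4444.5, mean = 44.0050
Σfm² = 213055.25
Σf(m − x̄)² = Σfm² − (Σfm)²/n = 213055.25 − 4444.5²/101 = 17475.2475
Population variance = 17475.2475 / 101 = 173.0223
Standard deviation = √173.0223 = 13.1538

13.15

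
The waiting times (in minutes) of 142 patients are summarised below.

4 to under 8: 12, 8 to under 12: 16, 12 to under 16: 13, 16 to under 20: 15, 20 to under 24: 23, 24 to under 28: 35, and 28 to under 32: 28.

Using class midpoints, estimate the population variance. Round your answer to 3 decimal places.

60.293

Midpoints: 6, 10, 14, 18, 22, 26, 30
n = 142, Σfm = 2940, mean = 20.7042
Σfm² = 69432
Σf(m − x̄)² = Σfm² − (Σfm)²/n = 69432 − 2940²/142 = 8561.5775
Population variance = 8561.5775 / 142 = 60.2928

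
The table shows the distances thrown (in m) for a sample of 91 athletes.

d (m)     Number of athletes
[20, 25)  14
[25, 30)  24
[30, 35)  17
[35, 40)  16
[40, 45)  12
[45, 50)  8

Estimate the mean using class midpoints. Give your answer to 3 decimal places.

33.159

Midpoints: 22.5, 27.5, 32.5, 37.5, 42.5, 47.5
Σfm = 14×22.5 + 24×27.5 + 17×32.5 + 16×37.5 + 12×42.5 + 8×47.5 = 3017.5
n = Σf = 91
Mean = 3017.5 / 91 = 33.1593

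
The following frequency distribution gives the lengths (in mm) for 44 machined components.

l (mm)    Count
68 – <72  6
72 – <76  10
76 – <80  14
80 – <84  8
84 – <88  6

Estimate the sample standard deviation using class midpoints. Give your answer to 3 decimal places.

Midpoints: 70, 74, 78, 82, 86
n = 44, Σfm = 3424, mean = 77.8182
Σfm² = 267504
Σf(m − x̄)² = Σfm² − (Σfm)²/n = 267504 − 3424²/44 = 1054.5455
Sample variance = 1054.5455 / 43 = 24.5243
Standard deviation = √24.5243 = 4.9522

4.952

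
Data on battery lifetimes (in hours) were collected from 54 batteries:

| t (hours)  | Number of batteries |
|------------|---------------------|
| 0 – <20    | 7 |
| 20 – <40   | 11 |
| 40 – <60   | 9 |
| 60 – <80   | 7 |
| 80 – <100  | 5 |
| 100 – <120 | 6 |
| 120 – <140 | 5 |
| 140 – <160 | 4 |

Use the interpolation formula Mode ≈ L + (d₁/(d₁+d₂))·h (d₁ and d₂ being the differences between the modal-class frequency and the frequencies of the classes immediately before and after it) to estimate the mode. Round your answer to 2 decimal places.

Modal class: 20 – <40 (highest frequency 11).
d₁ = 11 − 7 = 4, d₂ = 11 − 9 = 2
Mode ≈ 20 + (4/(4+2)) × 20 = 20 + 13.3333 = 33.3333

33.33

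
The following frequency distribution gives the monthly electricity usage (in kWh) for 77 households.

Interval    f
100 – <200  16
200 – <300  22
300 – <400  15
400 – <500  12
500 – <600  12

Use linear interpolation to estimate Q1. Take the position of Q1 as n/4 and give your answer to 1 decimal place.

Cumulative frequencies: 16, 38, 53, 65, 77
n = 77; position = n/4 = 19.25.
This falls in the class 200 – <300: L = 200, F = 16, f = 22, h = 100.
Lower quartile ≈ 200 + ((19.25 − 16) / 22) × 100 = 214.7727

214.8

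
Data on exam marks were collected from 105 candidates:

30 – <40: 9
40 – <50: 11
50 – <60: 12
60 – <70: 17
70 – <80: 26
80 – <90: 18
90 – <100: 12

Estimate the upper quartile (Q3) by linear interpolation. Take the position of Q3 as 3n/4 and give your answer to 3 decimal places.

82.083

Cumulative frequencies: 9, 20, 32, 49, 75, 93, 105
n = 105; position = 3n/4 = 78.75.
This falls in the class 80 – <90: L = 80, F = 75, f = 18, h = 10.
Upper quartile ≈ 80 + ((78.75 − 75) / 18) × 10 = 82.0833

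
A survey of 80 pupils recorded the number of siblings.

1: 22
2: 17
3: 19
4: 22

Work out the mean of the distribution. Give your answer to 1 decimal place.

2.5

Values: 1, 2, 3, 4
Σfx = 22×1 + 17×2 + 19×3 + 22×4 = 201
n = Σf = 80
Mean = 201 / 80 = 2.5125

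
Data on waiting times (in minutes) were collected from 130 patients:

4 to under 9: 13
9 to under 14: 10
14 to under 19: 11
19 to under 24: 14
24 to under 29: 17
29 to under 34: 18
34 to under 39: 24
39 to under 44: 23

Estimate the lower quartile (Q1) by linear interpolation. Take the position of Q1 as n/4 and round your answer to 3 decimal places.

18.318

Cumulative frequencies: 13, 23, 34, 48, 65, 83, 107, 130
n = 130; position = n/4 = 32.5.
This falls in the class 14 to under 19: L = 14, F = 23, f = 11, h = 5.
Lower quartile ≈ 14 + ((32.5 − 23) / 11) × 5 = 18.3182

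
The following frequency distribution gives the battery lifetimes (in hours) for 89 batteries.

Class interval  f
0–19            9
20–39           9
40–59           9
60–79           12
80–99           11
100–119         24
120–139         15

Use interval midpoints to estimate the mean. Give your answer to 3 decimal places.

80.736

Midpoints: 9.5, 29.5, 49.5, 69.5, 89.5, 109.5, 129.5
Σfm = 9×9.5 + 9×29.5 + 9×49.5 + 12×69.5 + 11×89.5 + 24×109.5 + 15×129.5 = 7185.5
n = Σf = 89
Mean = 7185.5 / 89 = 80.7360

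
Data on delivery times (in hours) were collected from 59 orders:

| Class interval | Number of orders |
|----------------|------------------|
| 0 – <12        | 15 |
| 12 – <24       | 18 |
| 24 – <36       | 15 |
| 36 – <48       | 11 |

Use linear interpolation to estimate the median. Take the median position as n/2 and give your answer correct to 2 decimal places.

Cumulative frequencies: 15, 33, 48, 59
n = 59; position = n/2 = 29.5.
This falls in the class 12 – <24: L = 12, F = 15, f = 18, h = 12.
Median ≈ 12 + ((29.5 − 15) / 18) × 12 = 21.6667

21.67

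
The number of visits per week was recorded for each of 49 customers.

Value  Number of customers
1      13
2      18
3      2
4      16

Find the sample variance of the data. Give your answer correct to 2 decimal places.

Values: 1, 2, 3, 4
n = 49, Σfx = 119, mean = 2.4286
Σfx² = 359
Σf(x − x̄)² = Σfx² − (Σfx)²/n = 359 − 119²/49 = 70.0000
Sample variance = 70.0000 / 48 = 1.4583

1.46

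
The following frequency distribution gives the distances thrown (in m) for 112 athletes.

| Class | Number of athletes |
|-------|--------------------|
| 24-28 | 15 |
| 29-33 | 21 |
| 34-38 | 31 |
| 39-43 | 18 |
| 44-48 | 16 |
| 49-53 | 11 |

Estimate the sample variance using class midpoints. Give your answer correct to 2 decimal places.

56.95

Midpoints: 26, 31, 36, 41, 46, 51
n = 112, Σfm = 4192, mean = 37.4286
Σfm² = 163222
Σf(m − x̄)² = Σfm² − (Σfm)²/n = 163222 − 4192²/112 = 6321.4286
Sample variance = 6321.4286 / 111 = 56.9498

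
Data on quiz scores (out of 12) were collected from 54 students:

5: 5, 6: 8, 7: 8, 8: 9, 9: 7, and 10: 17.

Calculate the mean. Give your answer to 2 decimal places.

8.04

Values: 5, 6, 7, 8, 9, 10
Σfx = 5×5 + 8×6 + 8×7 + 9×8 + 7×9 + 17×10 = 434
n = Σf = 54
Mean = 434 / 54 = 8.0370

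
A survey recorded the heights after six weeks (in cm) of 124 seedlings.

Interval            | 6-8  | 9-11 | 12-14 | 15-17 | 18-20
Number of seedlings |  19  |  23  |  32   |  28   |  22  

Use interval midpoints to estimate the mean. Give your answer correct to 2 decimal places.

Midpoints: 7, 10, 13, 16, 19
Σfm = 19×7 + 23×10 + 32×13 + 28×16 + 22×19 = 1645
n = Σf = 124
Mean = 1645 / 124 = 13.2661

13.27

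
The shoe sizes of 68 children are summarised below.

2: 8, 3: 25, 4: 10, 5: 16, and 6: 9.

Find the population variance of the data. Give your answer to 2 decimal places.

1.59

Values: 2, 3, 4, 5, 6
n = 68, Σfx = 265, mean = 3.8971
Σfx² = 1141
Σf(x − x̄)² = Σfx² − (Σfx)²/n = 1141 − 265²/68 = 108.2794
Population variance = 108.2794 / 68 = 1.5923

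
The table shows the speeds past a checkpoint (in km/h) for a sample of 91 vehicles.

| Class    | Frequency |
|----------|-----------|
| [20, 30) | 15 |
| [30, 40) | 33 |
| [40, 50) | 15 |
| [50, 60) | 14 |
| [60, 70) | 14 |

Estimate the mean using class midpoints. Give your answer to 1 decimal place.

42.7

Midpoints: 25, 35, 45, 55, 65
Σfm = 15×25 + 33×35 + 15×45 + 14×55 + 14×65 = 3885
n = Σf = 91
Mean = 3885 / 91 = 42.6923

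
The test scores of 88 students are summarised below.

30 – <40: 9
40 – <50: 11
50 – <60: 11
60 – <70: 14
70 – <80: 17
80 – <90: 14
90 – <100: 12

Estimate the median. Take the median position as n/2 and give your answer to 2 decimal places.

69.29

Cumulative frequencies: 9, 20, 31, 45, 62, 76, 88
n = 88; position = n/2 = 44.
This falls in the class 60 – <70: L = 60, F = 31, f = 14, h = 10.
Median ≈ 60 + ((44 − 31) / 14) × 10 = 69.2857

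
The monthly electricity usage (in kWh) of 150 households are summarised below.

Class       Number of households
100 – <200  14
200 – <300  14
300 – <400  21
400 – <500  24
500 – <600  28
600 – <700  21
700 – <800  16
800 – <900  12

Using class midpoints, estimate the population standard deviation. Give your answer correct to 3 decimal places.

Midpoints: 150, 250, 350, 450, 550, 650, 750, 850
n = 150, Σfm = 75000, mean = 500.0000
Σfm² = 43635000
Σf(m − x̄)² = Σfm² − (Σfm)²/n = 43635000 − 75000²/150 = 6135000.0000
Population variance = 6135000.0000 / 150 = 40900.0000
Standard deviation = √40900.0000 = 202.2375

202.237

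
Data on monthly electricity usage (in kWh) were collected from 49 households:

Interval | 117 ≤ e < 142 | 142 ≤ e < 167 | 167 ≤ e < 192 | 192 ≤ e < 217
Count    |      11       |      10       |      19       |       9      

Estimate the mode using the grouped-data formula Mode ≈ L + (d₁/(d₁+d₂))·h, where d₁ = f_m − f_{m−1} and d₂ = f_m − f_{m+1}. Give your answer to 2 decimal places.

Modal class: 167 ≤ e < 192 (highest frequency 19).
d₁ = 19 − 10 = 9, d₂ = 19 − 9 = 10
Mode ≈ 167 + (9/(9+10)) × 25 = 167 + 11.8421 = 178.8421

178.84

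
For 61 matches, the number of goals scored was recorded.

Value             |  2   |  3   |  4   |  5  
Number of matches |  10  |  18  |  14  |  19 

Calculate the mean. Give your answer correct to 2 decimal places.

Values: 2, 3, 4, 5
Σfx = 10×2 + 18×3 + 14×4 + 19×5 = 225
n = Σf = 61
Mean = 225 / 61 = 3.6885

3.69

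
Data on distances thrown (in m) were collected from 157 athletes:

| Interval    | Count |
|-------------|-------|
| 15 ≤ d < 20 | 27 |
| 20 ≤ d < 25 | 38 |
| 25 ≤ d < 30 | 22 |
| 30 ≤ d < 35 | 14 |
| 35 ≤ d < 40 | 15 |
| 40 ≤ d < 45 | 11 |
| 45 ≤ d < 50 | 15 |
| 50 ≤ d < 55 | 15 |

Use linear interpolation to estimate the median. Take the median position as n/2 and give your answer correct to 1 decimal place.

Cumulative frequencies: 27, 65, 87, 101, 116, 127, 142, 157
n = 157; position = n/2 = 78.5.
This falls in the class 25 ≤ d < 30: L = 25, F = 65, f = 22, h = 5.
Median ≈ 25 + ((78.5 − 65) / 22) × 5 = 28.0682

28.1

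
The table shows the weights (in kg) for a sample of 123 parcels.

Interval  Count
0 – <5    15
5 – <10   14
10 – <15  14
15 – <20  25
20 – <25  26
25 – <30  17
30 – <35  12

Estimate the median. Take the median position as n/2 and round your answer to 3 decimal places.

18.700

Cumulative frequencies: 15, 29, 43, 68, 94, 111, 123
n = 123; position = n/2 = 61.5.
This falls in the class 15 – <20: L = 15, F = 43, f = 25, h = 5.
Median ≈ 15 + ((61.5 − 43) / 25) × 5 = 18.7000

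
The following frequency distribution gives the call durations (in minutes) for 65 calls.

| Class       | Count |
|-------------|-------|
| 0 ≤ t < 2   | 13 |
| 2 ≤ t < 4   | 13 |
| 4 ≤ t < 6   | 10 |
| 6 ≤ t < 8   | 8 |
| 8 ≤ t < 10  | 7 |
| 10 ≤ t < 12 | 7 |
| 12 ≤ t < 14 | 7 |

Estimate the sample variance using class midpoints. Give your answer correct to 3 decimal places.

16.265

Midpoints: 1, 3, 5, 7, 9, 11, 13
n = 65, Σfm = 389, mean = 5.9846
Σfm² = 3369
Σf(m − x̄)² = Σfm² − (Σfm)²/n = 3369 − 389²/65 = 1040.9846
Sample variance = 1040.9846 / 64 = 16.2654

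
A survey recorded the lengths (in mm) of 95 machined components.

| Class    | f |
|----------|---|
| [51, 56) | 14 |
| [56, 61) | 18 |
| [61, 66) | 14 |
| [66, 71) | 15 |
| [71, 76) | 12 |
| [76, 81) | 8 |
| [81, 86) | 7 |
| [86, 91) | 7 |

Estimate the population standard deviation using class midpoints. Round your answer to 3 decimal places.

Midpoints: 53.5, 58.5, 63.5, 68.5, 73.5, 78.5, 83.5, 88.5
n = 95, Σfm = 6432.5, mean = 67.7105
Σfm² = 446263.75
Σf(m − x̄)² = Σfm² − (Σfm)²/n = 446263.75 − 6432.5²/95 = 10715.7895
Population variance = 10715.7895 / 95 = 112.7978
Standard deviation = √112.7978 = 10.6206

10.621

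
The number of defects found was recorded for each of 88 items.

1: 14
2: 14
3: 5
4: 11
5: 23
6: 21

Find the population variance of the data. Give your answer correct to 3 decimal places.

Values: 1, 2, 3, 4, 5, 6
n = 88, Σfx = 342, mean = 3.8864
Σfx² = 1622
Σf(x − x̄)² = Σfx² − (Σfx)²/n = 1622 − 342²/88 = 292.8636
Population variance = 292.8636 / 88 = 3.3280

3.328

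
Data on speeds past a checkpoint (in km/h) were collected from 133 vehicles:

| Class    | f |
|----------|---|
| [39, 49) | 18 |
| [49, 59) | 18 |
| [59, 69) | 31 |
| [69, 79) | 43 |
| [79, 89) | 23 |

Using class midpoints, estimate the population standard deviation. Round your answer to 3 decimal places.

12.738

Midpoints: 44, 54, 64, 74, 84
n = 133, Σfm = 8862, mean = 66.6316
Σfm² = 612068
Σf(m − x̄)² = Σfm² − (Σfm)²/n = 612068 − 8862²/133 = 21578.9474
Population variance = 21578.9474 / 133 = 162.2477
Standard deviation = √162.2477 = 12.7376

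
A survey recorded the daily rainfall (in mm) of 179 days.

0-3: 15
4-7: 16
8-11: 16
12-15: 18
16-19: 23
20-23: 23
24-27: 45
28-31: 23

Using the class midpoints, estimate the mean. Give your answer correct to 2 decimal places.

Midpoints: 1.5, 5.5, 9.5, 13.5, 17.5, 21.5, 25.5, 29.5
Σfm = 15×1.5 + 16×5.5 + 16×9.5 + 18×13.5 + 23×17.5 + 23×21.5 + 45×25.5 + 23×29.5 = 3228.5
n = Σf = 179
Mean = 3228.5 / 179 = 18.0363

18.04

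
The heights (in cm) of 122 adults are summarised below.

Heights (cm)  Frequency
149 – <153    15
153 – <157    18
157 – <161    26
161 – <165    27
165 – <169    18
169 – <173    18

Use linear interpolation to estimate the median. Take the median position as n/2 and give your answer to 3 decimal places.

161.296

Cumulative frequencies: 15, 33, 59, 86, 104, 122
n = 122; position = n/2 = 61.
This falls in the class 161 – <165: L = 161, F = 59, f = 27, h = 4.
Median ≈ 161 + ((61 − 59) / 27) × 4 = 161.2963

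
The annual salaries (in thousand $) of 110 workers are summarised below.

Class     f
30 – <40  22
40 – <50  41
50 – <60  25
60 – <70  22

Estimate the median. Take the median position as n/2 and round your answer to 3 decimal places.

48.049

Cumulative frequencies: 22, 63, 88, 110
n = 110; position = n/2 = 55.
This falls in the class 40 – <50: L = 40, F = 22, f = 41, h = 10.
Median ≈ 40 + ((55 − 22) / 41) × 10 = 48.0488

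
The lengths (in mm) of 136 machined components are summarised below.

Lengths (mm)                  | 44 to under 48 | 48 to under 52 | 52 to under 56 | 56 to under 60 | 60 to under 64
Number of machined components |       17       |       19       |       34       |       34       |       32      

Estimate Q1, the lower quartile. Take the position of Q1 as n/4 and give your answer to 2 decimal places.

51.58

Cumulative frequencies: 17, 36, 70, 104, 136
n = 136; position = n/4 = 34.
This falls in the class 48 to under 52: L = 48, F = 17, f = 19, h = 4.
Lower quartile ≈ 48 + ((34 − 17) / 19) × 4 = 51.5789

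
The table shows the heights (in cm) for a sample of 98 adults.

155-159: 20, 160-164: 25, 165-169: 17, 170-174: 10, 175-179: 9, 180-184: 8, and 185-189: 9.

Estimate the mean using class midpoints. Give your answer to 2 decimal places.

168.17

Midpoints: 157, 162, 167, 172, 177, 182, 187
Σfm = 20×157 + 25×162 + 17×167 + 10×172 + 9×177 + 8×182 + 9×187 = 16481
n = Σf = 98
Mean = 16481 / 98 = 168.1735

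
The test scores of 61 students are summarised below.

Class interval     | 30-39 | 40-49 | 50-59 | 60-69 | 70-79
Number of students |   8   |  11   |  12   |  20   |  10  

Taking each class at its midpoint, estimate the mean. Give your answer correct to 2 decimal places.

Midpoints: 34.5, 44.5, 54.5, 64.5, 74.5
Σfm = 8×34.5 + 11×44.5 + 12×54.5 + 20×64.5 + 10×74.5 = 3454.5
n = Σf = 61
Mean = 3454.5 / 61 = 56.6311

56.63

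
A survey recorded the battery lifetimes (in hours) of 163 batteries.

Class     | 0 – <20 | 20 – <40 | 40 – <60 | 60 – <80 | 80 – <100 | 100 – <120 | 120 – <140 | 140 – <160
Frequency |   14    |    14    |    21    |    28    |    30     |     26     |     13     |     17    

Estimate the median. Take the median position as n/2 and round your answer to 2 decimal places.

83.00

Cumulative frequencies: 14, 28, 49, 77, 107, 133, 146, 163
n = 163; position = n/2 = 81.5.
This falls in the class 80 – <100: L = 80, F = 77, f = 30, h = 20.
Median ≈ 80 + ((81.5 − 77) / 30) × 20 = 83.0000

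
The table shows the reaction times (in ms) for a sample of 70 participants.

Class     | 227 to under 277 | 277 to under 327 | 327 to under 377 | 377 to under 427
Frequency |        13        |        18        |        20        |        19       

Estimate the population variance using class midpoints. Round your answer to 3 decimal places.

2859.694

Midpoints: 252, 302, 352, 402
n = 70, Σfm = 23390, mean = 334.1429
Σfm² = 8015780
Σf(m − x̄)² = Σfm² − (Σfm)²/n = 8015780 − 23390²/70 = 200178.5714
Population variance = 200178.5714 / 70 = 2859.6939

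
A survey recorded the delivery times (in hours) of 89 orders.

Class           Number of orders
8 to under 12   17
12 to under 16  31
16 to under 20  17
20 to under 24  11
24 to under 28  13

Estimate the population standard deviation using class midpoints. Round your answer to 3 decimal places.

Midpoints: 10, 14, 18, 22, 26
n = 89, Σfm = 1490, mean = 16.7416
Σfm² = 27396
Σf(m − x̄)² = Σfm² − (Σfm)²/n = 27396 − 1490²/89 = 2451.0562
Population variance = 2451.0562 / 89 = 27.5400
Standard deviation = √27.5400 = 5.2479

5.248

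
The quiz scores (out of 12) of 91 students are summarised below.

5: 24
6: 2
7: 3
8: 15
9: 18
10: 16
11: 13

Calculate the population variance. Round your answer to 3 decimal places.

4.669

Values: 5, 6, 7, 8, 9, 10, 11
n = 91, Σfx = 738, mean = 8.1099
Σfx² = 6410
Σf(x − x̄)² = Σfx² − (Σfx)²/n = 6410 − 738²/91 = 424.9011
Population variance = 424.9011 / 91 = 4.6692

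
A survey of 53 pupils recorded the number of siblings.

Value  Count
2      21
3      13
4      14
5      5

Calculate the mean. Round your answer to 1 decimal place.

Values: 2, 3, 4, 5
Σfx = 21×2 + 13×3 + 14×4 + 5×5 = 162
n = Σf = 53
Mean = 162 / 53 = 3.0566

3.1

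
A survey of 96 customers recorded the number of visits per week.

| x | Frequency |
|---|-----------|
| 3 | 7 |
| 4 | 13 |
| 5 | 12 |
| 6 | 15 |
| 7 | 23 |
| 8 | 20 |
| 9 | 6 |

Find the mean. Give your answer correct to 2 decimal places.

6.23

Values: 3, 4, 5, 6, 7, 8, 9
Σfx = 7×3 + 13×4 + 12×5 + 15×6 + 23×7 + 20×8 + 6×9 = 598
n = Σf = 96
Mean = 598 / 96 = 6.2292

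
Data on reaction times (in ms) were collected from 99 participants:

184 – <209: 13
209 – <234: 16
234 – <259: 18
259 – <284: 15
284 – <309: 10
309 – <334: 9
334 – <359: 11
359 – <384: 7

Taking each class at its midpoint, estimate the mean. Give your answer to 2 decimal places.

271.50

Midpoints: 196.5, 221.5, 246.5, 271.5, 296.5, 321.5, 346.5, 371.5
Σfm = 13×196.5 + 16×221.5 + 18×246.5 + 15×271.5 + 10×296.5 + 9×321.5 + 11×346.5 + 7×371.5 = 26878.5
n = Σf = 99
Mean = 26878.5 / 99 = 271.5000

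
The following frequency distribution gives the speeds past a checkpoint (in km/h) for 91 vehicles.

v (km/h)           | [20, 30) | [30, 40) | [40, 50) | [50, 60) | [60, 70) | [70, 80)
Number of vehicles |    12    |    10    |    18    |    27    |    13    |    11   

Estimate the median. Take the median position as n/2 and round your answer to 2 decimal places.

Cumulative frequencies: 12, 22, 40, 67, 80, 91
n = 91; position = n/2 = 45.5.
This falls in the class [50, 60): L = 50, F = 40, f = 27, h = 10.
Median ≈ 50 + ((45.5 − 40) / 27) × 10 = 52.0370

52.04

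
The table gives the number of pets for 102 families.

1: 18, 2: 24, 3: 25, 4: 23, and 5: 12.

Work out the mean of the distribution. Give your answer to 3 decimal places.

2.873

Values: 1, 2, 3, 4, 5
Σfx = 18×1 + 24×2 + 25×3 + 23×4 + 12×5 = 293
n = Σf = 102
Mean = 293 / 102 = 2.8725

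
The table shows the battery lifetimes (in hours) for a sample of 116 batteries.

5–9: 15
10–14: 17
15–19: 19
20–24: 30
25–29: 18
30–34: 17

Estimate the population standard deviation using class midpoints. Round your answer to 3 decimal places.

7.902

Midpoints: 7, 12, 17, 22, 27, 32
n = 116, Σfm = 2322, mean = 20.0172
Σfm² = 53724
Σf(m − x̄)² = Σfm² − (Σfm)²/n = 53724 − 2322²/116 = 7243.9655
Population variance = 7243.9655 / 116 = 62.4480
Standard deviation = √62.4480 = 7.9024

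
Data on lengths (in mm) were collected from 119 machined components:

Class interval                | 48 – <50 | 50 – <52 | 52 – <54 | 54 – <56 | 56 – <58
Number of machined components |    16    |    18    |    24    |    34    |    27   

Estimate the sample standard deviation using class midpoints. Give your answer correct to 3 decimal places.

Midpoints: 49, 51, 53, 55, 57
n = 119, Σfm = 6383, mean = 53.6387
Σfm² = 343223
Σf(m − x̄)² = Σfm² − (Σfm)²/n = 343223 − 6383²/119 = 847.4622
Sample variance = 847.4622 / 118 = 7.1819
Standard deviation = √7.1819 = 2.6799

2.680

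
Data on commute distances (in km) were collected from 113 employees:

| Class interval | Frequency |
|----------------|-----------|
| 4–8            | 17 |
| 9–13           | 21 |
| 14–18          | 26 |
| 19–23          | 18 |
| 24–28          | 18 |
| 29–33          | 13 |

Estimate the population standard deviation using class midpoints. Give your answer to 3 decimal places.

7.916

Midpoints: 6, 11, 16, 21, 26, 31
n = 113, Σfm = 1998, mean = 17.6814
Σfm² = 42408
Σf(m − x̄)² = Σfm² − (Σfm)²/n = 42408 − 1998²/113 = 7080.5310
Population variance = 7080.5310 / 113 = 62.6596
Standard deviation = √62.6596 = 7.9158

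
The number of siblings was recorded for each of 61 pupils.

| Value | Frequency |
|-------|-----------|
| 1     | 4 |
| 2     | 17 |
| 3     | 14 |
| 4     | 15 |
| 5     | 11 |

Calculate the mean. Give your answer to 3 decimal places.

Values: 1, 2, 3, 4, 5
Σfx = 4×1 + 17×2 + 14×3 + 15×4 + 11×5 = 195
n = Σf = 61
Mean = 195 / 61 = 3.1967

3.197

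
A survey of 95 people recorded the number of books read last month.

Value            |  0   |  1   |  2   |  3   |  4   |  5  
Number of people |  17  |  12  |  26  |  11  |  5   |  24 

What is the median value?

2

Cumulative frequencies: 17, 29, 55, 66, 71, 95
n = 95, so the median is the value in position (n+1)/2 = 48.
Position 48 falls at value 2.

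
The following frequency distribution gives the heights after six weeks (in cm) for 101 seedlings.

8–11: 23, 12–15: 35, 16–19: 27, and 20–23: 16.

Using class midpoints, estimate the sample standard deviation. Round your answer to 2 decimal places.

Midpoints: 9.5, 13.5, 17.5, 21.5
n = 101, Σfm = 1507.5, mean = 14.9257
Σfm² = 24119.25
Σf(m − x̄)² = Σfm² − (Σfm)²/n = 24119.25 − 1507.5²/101 = 1618.6931
Sample variance = 1618.6931 / 100 = 16.1869
Standard deviation = √16.1869 = 4.0233

4.02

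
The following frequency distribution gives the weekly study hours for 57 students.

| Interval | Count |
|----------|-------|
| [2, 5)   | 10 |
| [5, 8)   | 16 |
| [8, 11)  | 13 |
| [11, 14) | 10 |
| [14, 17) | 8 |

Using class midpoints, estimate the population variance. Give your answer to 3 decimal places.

15.197

Midpoints: 3.5, 6.5, 9.5, 12.5, 15.5
n = 57, Σfm = 511.5, mean = 8.9737
Σfm² = 5456.25
Σf(m − x̄)² = Σfm² − (Σfm)²/n = 5456.25 − 511.5²/57 = 866.2105
Population variance = 866.2105 / 57 = 15.1967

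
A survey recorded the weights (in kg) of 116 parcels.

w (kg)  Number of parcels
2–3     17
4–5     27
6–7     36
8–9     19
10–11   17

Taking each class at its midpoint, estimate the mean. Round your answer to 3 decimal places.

6.362

Midpoints: 2.5, 4.5, 6.5, 8.5, 10.5
Σfm = 17×2.5 + 27×4.5 + 36×6.5 + 19×8.5 + 17×10.5 = 738
n = Σf = 116
Mean = 738 / 116 = 6.3621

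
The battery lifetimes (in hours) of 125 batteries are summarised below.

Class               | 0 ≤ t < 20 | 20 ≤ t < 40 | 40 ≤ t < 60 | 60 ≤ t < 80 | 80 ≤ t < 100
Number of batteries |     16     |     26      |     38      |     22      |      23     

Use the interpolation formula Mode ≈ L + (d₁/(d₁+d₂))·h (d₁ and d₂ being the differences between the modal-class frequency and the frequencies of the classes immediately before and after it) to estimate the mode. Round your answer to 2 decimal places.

Modal class: 40 ≤ t < 60 (highest frequency 38).
d₁ = 38 − 26 = 12, d₂ = 38 − 22 = 16
Mode ≈ 40 + (12/(12+16)) × 20 = 40 + 8.5714 = 48.5714

48.57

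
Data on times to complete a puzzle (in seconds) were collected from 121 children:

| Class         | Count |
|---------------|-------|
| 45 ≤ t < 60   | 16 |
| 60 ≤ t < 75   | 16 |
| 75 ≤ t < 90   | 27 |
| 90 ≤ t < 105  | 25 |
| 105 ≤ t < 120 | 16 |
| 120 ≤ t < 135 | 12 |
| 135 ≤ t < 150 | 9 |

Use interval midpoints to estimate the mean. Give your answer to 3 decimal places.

Midpoints: 52.5, 67.5, 82.5, 97.5, 112.5, 127.5, 142.5
Σfm = 16×52.5 + 16×67.5 + 27×82.5 + 25×97.5 + 16×112.5 + 12×127.5 + 9×142.5 = 11197.5
n = Σf = 121
Mean = 11197.5 / 121 = 92.5413

92.541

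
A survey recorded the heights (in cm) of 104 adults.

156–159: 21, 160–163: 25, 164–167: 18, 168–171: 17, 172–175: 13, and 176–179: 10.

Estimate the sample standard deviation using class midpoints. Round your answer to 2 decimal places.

Midpoints: 157.5, 161.5, 165.5, 169.5, 173.5, 177.5
n = 104, Σfm = 17236, mean = 165.7308
Σfm² = 2860818
Σf(m − x̄)² = Σfm² − (Σfm)²/n = 2860818 − 17236²/104 = 4282.4615
Sample variance = 4282.4615 / 103 = 41.5773
Standard deviation = √41.5773 = 6.4480

6.45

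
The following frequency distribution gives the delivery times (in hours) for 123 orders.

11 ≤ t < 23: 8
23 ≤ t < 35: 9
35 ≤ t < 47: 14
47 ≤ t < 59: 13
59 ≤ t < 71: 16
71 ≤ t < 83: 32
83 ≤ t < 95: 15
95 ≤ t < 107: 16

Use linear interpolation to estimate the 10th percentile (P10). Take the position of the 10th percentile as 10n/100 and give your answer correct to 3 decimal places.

Cumulative frequencies: 8, 17, 31, 44, 60, 92, 107, 123
n = 123; position = 10n/100 = 12.3.
This falls in the class 23 ≤ t < 35: L = 23, F = 8, f = 9, h = 12.
10th percentile ≈ 23 + ((12.3 − 8) / 9) × 12 = 28.7333

28.733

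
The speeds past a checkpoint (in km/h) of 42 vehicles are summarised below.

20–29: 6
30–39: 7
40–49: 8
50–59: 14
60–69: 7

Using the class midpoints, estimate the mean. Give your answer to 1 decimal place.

Midpoints: 24.5, 34.5, 44.5, 54.5, 64.5
Σfm = 6×24.5 + 7×34.5 + 8×44.5 + 14×54.5 + 7×64.5 = 1959
n = Σf = 42
Mean = 1959 / 42 = 46.6429

46.6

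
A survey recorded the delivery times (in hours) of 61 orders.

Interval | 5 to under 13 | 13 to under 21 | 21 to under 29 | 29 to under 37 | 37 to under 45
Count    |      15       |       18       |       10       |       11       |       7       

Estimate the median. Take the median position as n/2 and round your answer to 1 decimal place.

19.9

Cumulative frequencies: 15, 33, 43, 54, 61
n = 61; position = n/2 = 30.5.
This falls in the class 13 to under 21: L = 13, F = 15, f = 18, h = 8.
Median ≈ 13 + ((30.5 − 15) / 18) × 8 = 19.8889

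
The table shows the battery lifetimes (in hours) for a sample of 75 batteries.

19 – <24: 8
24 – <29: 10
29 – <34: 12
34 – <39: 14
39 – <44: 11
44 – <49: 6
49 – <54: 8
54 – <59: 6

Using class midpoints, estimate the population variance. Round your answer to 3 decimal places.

Midpoints: 21.5, 26.5, 31.5, 36.5, 41.5, 46.5, 51.5, 56.5
n = 75, Σfm = 2812.5, mean = 37.5000
Σfm² = 113568.75
Σf(m − x̄)² = Σfm² − (Σfm)²/n = 113568.75 − 2812.5²/75 = 8100.0000
Population variance = 8100.0000 / 75 = 108.0000

108.000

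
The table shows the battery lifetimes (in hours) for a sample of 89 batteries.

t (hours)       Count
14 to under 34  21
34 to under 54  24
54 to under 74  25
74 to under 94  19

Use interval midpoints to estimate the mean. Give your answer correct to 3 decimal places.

53.438

Midpoints: 24, 44, 64, 84
Σfm = 21×24 + 24×44 + 25×64 + 19×84 = 4756
n = Σf = 89
Mean = 4756 / 89 = 53.4382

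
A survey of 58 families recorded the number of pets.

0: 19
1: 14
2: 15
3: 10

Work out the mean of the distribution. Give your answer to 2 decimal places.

1.28

Values: 0, 1, 2, 3
Σfx = 19×0 + 14×1 + 15×2 + 10×3 = 74
n = Σf = 58
Mean = 74 / 58 = 1.2759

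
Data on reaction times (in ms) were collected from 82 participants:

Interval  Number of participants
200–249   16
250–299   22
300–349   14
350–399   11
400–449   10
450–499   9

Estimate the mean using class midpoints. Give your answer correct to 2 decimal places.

Midpoints: 224.5, 274.5, 324.5, 374.5, 424.5, 474.5
Σfm = 16×224.5 + 22×274.5 + 14×324.5 + 11×374.5 + 10×424.5 + 9×474.5 = 26809
n = Σf = 82
Mean = 26809 / 82 = 326.9390

326.94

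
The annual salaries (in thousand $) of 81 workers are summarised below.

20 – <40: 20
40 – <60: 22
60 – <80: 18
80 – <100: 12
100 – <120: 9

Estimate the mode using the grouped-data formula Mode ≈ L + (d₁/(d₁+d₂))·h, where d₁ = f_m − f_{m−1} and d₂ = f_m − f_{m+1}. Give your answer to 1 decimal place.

46.7

Modal class: 40 – <60 (highest frequency 22).
d₁ = 22 − 20 = 2, d₂ = 22 − 18 = 4
Mode ≈ 40 + (2/(2+4)) × 20 = 40 + 6.6667 = 46.6667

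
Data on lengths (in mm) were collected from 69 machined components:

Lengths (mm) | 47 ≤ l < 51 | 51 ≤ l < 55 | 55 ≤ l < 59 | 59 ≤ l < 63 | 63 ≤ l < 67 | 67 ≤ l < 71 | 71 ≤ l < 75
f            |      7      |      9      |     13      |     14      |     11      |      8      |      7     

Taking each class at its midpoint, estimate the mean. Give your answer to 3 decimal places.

60.768

Midpoints: 49, 53, 57, 61, 65, 69, 73
Σfm = 7×49 + 9×53 + 13×57 + 14×61 + 11×65 + 8×69 + 7×73 = 4193
n = Σf = 69
Mean = 4193 / 69 = 60.7681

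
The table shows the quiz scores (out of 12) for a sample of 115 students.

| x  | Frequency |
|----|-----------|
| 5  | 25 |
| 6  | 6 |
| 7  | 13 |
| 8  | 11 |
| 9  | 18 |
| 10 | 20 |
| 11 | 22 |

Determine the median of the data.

Cumulative frequencies: 25, 31, 44, 55, 73, 93, 115
n = 115, so the median is the value in position (n+1)/2 = 58.
Position 58 falls at value 9.

9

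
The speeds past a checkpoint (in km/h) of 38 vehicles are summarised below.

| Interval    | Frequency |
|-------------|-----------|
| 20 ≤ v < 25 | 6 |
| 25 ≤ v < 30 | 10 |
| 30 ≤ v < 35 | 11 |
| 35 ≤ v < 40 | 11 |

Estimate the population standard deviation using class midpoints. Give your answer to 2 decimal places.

Midpoints: 22.5, 27.5, 32.5, 37.5
n = 38, Σfm = 1180, mean = 31.0526
Σfm² = 37687.5
Σf(m − x̄)² = Σfm² − (Σfm)²/n = 37687.5 − 1180²/38 = 1045.3947
Population variance = 1045.3947 / 38 = 27.5104
Standard deviation = √27.5104 = 5.2450

5.25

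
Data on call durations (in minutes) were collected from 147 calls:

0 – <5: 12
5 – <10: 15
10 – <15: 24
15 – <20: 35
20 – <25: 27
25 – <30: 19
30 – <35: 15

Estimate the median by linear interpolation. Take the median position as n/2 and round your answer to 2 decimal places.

Cumulative frequencies: 12, 27, 51, 86, 113, 132, 147
n = 147; position = n/2 = 73.5.
This falls in the class 15 – <20: L = 15, F = 51, f = 35, h = 5.
Median ≈ 15 + ((73.5 − 51) / 35) × 5 = 18.2143

18.21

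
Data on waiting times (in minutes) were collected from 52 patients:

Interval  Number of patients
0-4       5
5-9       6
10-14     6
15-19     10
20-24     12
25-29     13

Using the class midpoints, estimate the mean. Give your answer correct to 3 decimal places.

17.481

Midpoints: 2, 7, 12, 17, 22, 27
Σfm = 5×2 + 6×7 + 6×12 + 10×17 + 12×22 + 13×27 = 909
n = Σf = 52
Mean = 909 / 52 = 17.4808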